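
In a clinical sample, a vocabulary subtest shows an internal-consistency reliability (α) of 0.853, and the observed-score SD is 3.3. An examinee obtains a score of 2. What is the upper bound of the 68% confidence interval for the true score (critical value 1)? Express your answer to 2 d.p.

SEM = 3.3000 × √(1 − 0.8530) = 3.3000 × √0.1470 ≈ 3.3000 × 0.3834 ≈ 1.2652
Half-width = 1×1.2652 ≈ 1.2652
Upper bound: 2 + 1.2652 = 3.2652

3.27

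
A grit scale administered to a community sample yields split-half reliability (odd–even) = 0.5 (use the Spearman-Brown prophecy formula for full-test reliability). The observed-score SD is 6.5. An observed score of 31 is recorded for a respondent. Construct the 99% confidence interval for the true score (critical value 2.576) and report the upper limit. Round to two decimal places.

40.67

Full-length reliability (Spearman-Brown) = 2(0.5)/(1+0.5) ≈ 0.6667
SEM = 6.5000 * √(1 − 0.6667) = 6.5000 * √0.3333 ≈ 6.5000 * 0.5774 ≈ 3.7528
2.576 * SEM ≈ 9.6672
Upper bound: 31 + 9.6672 = 40.6672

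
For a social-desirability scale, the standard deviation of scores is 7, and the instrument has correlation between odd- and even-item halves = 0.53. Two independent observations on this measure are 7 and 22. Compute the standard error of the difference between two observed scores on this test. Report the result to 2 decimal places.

5.49

r_full = 2·0.53 / (1 + 0.53) ≈ 0.6928
The standard error of measurement is 7.0000·√(1 − 0.6928) ≈ 7.0000·0.5542 ≈ 3.8797.
SE_diff = SEM · √2 ≈ 3.8797 · 1.4142 ≈ 5.4868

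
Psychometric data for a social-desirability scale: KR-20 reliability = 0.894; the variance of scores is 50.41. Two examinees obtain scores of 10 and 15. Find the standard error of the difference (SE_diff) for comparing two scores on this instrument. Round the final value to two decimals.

3.27

SD = √50.41 = 7.10000
The standard error of measurement is 7.10000·√(1 − 0.89400) ≃ 7.10000·0.32558 ≃ 2.31159.
Standard error of the difference = 2.31159·√2 ≃ 3.26909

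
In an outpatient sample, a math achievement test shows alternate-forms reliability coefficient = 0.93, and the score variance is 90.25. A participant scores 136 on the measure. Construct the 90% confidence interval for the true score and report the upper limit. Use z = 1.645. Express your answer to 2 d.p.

140.13

σ = 90.25^(1/2) = 9.50000
SEM = 9.50000 · √(1 − 0.93000) = 9.50000 · √0.07000 ≃ 9.50000 · 0.26458 ≃ 2.51346
1.645 · SEM ≃ 4.13465
Upper limit = 136 + 4.13465 ≃ 140.13465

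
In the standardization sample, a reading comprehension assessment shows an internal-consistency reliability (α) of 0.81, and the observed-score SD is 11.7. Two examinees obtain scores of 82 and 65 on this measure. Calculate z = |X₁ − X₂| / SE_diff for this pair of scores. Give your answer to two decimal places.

2.36

SEM = 11.7000 · √(1 − 0.8100) = 11.7000 · √0.1900 ≈ 11.7000 · 0.4359 ≈ 5.0999
Standard error of the difference = 5.0999·√2 ≈ 7.2124
z = |82 − 65| / 7.2124 = 17 / 7.2124 ≈ 2.3571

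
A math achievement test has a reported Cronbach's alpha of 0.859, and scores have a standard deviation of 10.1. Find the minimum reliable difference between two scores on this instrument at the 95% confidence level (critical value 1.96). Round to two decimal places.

SEM = 10.100·√(1 − 0.859) ≈ 3.793
SE_diff = √2 · SEM ≈ 5.363
Minimum reliable difference = 1.96 · SE_diff ≈ 1.96 · 5.363 ≈ 10.512

10.51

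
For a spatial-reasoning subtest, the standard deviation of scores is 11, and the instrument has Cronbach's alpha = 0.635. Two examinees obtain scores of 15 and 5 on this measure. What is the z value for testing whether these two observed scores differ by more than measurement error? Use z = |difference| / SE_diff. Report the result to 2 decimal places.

The standard error of measurement is 11.000*√(1 − 0.635) ≃ 11.000*0.604 ≃ 6.646.
Standard error of the difference = 6.646·√2 ≃ 9.398
z = |15 − 5| / 9.398 = 10 / 9.398 ≃ 1.064

1.06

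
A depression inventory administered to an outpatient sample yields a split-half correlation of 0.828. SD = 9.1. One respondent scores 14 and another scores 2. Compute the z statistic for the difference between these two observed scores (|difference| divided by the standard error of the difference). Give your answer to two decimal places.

Full-length reliability (Spearman-Brown) = 2(0.828)/(1+0.828) ≈ 0.906
SEM = 9.100×√(1 − 0.906) ≈ 2.791
SE_diff = SEM × √2 ≈ 2.791 × 1.414 ≈ 3.948
z = 12 / 3.948 ≈ 3.040

3.04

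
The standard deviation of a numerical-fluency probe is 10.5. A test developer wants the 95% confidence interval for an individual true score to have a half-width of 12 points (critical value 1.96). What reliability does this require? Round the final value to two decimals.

0.66

Required SEM = 12 / 1.96 ≈ 6.122
r = 1 − (6.122/10.5)² ≈ 1 − 0.340 ≈ 0.660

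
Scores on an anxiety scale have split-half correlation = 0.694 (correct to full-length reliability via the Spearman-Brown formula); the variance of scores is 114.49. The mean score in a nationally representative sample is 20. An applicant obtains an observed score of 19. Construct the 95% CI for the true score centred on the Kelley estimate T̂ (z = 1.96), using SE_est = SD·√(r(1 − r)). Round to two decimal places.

σ = 114.49^(1/2) = 10.7000
r_full = 2·0.694 / (1 + 0.694) ≈ 0.8194
T̂ = r·X + (1 − r)·M = 0.8194*19 + 0.1806*20 ≈ 15.5679 + 3.6128 ≈ 19.1806
SE_est = SD * √(r(1 − r)) = 10.7000 * √0.1480 ≈ 10.7000 * 0.3847 ≈ 4.1165
CI = 19.1806 ± 1.96 * 4.1165 → [11.1123, 27.2489]

[11.11, 27.25]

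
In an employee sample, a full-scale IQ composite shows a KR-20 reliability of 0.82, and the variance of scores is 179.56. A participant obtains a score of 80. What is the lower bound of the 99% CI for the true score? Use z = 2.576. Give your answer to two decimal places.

SD = √179.56 = 13.400
SEM = 13.400 × √(1 − 0.820) = 13.400 × √0.180 ≈ 13.400 × 0.424 ≈ 5.685
Half-width = 2.576×5.685 ≈ 14.645
Lower bound: 80 − 14.645 = 65.355

65.36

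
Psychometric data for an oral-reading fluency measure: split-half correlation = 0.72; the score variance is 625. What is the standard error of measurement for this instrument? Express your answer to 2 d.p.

SD = √625 ≈ 25.0000
Spearman-Brown: r = 2(0.72) / (1 + 0.72) = 1.4400 / 1.7200 ≈ 0.8372
SEM = 25.0000×√(1 − 0.8372) ≈ 10.0868

10.09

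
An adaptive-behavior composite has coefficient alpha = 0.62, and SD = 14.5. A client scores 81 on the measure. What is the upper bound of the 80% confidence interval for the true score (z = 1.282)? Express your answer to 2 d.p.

SEM = 14.500*√(1 − 0.620) ≈ 8.938
Half-width = 1.282*8.938 ≈ 11.459
Upper limit = 81 + 11.459 ≈ 92.459

92.46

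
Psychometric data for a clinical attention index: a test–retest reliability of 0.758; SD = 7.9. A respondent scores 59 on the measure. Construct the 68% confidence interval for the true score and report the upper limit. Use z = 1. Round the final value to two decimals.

SEM = 7.9000·√(1 − 0.7580) ≃ 3.8863
1 · SEM ≃ 3.8863
Upper bound: 59 + 3.8863 = 62.8863

62.89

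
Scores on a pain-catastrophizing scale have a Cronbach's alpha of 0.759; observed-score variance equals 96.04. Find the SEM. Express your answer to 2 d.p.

SD = √96.04 ≃ 9.8000
SEM = 9.8000 · √(1 − 0.7590) = 9.8000 · √0.2410 ≃ 9.8000 · 0.4909 ≃ 4.8110

4.81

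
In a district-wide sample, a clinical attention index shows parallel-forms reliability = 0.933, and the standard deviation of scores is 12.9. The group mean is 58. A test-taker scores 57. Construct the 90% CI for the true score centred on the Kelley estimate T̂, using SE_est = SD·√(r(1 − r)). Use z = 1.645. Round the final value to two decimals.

[51.76, 62.37]

T̂ = 0.9330(57) + 0.0670(58) ≈ 57.0670
SE_est = SD * √(r(1 − r)) = 12.9000 * √0.0625 ≈ 12.9000 * 0.2500 ≈ 3.2253
90% CI: 57.0670 ± 5.3056 ≈ (51.7614, 62.3726)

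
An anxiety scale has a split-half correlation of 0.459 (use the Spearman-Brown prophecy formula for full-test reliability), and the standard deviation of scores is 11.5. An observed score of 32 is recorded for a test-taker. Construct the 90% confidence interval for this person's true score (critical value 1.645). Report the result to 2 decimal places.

[20.48, 43.52]

Spearman-Brown: r = 2(0.459) / (1 + 0.459) = 0.918 / 1.459 ≈ 0.629
SEM = 11.500·√(1 − 0.629) ≈ 7.003
Half-width = 1.645·7.003 ≈ 11.520
90% CI: 32 ± 11.520 = [20.480, 43.520]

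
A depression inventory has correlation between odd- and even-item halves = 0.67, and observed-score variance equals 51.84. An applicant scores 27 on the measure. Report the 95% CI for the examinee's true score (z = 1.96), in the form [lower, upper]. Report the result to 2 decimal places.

σ = 51.84^(1/2) = 7.2000
r_full = 2·0.67 / (1 + 0.67) ≈ 0.8024
The standard error of measurement is 7.2000·√(1 − 0.8024) ≈ 7.2000·0.4445 ≈ 3.2006.
1.96 · SEM ≈ 6.2732
95% CI: 27 ± 6.2732 = [20.7268, 33.2732]

[20.73, 33.27]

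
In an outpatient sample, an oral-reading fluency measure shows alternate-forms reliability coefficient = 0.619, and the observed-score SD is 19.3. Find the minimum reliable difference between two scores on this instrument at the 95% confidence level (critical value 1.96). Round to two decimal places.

33.02

SEM = 19.300*√(1 − 0.619) ≈ 11.913
SE_diff = SEM * √2 ≈ 11.913 * 1.414 ≈ 16.847
Smallest detectable difference = 1.96*16.847 ≈ 33.021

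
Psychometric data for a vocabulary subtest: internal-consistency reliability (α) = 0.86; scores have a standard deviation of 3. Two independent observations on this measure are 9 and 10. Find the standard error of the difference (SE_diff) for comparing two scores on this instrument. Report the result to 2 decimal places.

1.59

SEM = 3.0000×√(1 − 0.8600) ≈ 1.1225
Standard error of the difference = 1.1225·√2 ≈ 1.5875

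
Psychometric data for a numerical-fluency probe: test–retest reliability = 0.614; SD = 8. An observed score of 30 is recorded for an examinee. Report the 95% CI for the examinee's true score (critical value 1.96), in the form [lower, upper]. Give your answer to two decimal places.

SEM = 8.000 × √(1 − 0.614) = 8.000 × √0.386 ≈ 8.000 × 0.621 ≈ 4.970
Margin = 1.96 × 4.970 ≈ 9.742
95% CI: 30 ± 9.742 = [20.258, 39.742]

[20.26, 39.74]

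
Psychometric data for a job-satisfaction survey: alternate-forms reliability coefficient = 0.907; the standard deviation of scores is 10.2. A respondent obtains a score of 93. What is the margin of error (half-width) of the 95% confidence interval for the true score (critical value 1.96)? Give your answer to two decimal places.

6.10

SEM = 10.2000·√(1 − 0.9070) ≃ 3.1106
Margin = 1.96 · 3.1106 ≃ 6.0967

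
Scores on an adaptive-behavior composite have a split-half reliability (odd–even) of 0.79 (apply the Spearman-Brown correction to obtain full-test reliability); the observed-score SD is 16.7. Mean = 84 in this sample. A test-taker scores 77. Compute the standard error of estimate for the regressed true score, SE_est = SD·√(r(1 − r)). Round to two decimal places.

5.37

Spearman-Brown: r = 2(0.79) / (1 + 0.79) = 1.58000 / 1.79000 ≃ 0.88268
SE_est = 16.70000·√(0.88268·0.11732) ≃ 5.37405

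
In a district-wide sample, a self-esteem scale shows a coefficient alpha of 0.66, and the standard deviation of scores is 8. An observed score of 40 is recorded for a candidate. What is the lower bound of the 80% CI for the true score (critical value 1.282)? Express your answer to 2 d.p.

34.02

The standard error of measurement is 8.0000*√(1 − 0.6600) ≃ 8.0000*0.5831 ≃ 4.6648.
1.282 * SEM ≃ 5.9802
Lower limit = 40 − 5.9802 ≃ 34.0198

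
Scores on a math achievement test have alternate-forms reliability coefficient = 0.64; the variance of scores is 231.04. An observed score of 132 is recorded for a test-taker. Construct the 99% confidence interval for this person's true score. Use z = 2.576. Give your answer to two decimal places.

[108.51, 155.49]

SD = √231.04 ≃ 15.2000
SEM = 15.2000*√(1 − 0.6400) ≃ 9.1200
Half-width = 2.576*9.1200 ≃ 23.4931
99% CI: 132 ± 23.4931 = [108.5069, 155.4931]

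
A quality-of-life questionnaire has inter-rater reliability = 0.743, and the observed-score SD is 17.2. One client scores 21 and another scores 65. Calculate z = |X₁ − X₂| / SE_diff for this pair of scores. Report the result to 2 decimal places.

3.57

SEM = 17.2000*√(1 − 0.7430) ≃ 8.7196
SE_diff = SEM * √2 ≃ 8.7196 * 1.4142 ≃ 12.3313
z = 44 / 12.3313 ≃ 3.5681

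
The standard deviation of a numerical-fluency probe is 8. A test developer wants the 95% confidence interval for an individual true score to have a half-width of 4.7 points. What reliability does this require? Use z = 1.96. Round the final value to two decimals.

Required SEM = 4.7 / 1.96 ≈ 2.39796
Required reliability = 1 − (SEM/SD)² = 1 − 0.08985 ≈ 0.91015

0.91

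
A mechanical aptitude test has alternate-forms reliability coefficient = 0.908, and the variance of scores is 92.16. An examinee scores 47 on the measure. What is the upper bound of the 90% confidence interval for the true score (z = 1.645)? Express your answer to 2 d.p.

SD = √92.16 ≈ 9.600
SEM = 9.600 · √(1 − 0.908) = 9.600 · √0.092 ≈ 9.600 · 0.303 ≈ 2.912
Margin = 1.645 · 2.912 ≈ 4.790
Upper limit = 47 + 4.790 ≈ 51.790

51.79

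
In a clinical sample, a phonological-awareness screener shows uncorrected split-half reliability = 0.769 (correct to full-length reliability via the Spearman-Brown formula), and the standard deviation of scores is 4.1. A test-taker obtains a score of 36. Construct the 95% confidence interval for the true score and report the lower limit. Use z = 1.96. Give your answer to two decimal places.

33.10

Full-length reliability (Spearman-Brown) = 2(0.769)/(1+0.769) ≈ 0.869
The standard error of measurement is 4.100·√(1 − 0.869) ≈ 4.100·0.361 ≈ 1.482.
Margin = 1.96 · 1.482 ≈ 2.904
Lower bound: 36 − 2.904 = 33.096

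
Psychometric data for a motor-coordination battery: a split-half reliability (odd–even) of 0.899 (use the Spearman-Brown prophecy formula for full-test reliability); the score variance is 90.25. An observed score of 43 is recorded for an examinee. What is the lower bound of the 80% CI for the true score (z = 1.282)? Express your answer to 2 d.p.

SD = √90.25 = 9.5000
Full-length reliability (Spearman-Brown) = 2(0.899)/(1+0.899) ≈ 0.9468
SEM = 9.5000 × √(1 − 0.9468) = 9.5000 × √0.0532 ≈ 9.5000 × 0.2306 ≈ 2.1909
Margin = 1.282 × 2.1909 ≈ 2.8087
Lower bound: 43 − 2.8087 = 40.1913

40.19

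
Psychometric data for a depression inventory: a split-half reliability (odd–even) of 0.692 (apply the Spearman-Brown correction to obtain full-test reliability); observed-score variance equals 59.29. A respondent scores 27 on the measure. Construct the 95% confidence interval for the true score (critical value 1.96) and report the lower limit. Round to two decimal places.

20.56

SD = √59.29 = 7.7000
Spearman-Brown: r = 2(0.692) / (1 + 0.692) = 1.3840 / 1.6920 ≈ 0.8180
The standard error of measurement is 7.7000*√(1 − 0.8180) ≈ 7.7000*0.4267 ≈ 3.2852.
1.96 * SEM ≈ 6.4391
Lower limit = 27 − 6.4391 ≈ 20.5609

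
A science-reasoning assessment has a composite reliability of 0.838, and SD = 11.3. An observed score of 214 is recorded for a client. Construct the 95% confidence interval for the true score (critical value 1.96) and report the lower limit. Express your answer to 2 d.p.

205.09

SEM = 11.3000 × √(1 − 0.8380) = 11.3000 × √0.1620 ≃ 11.3000 × 0.4025 ≃ 4.5482
Half-width = 1.96×4.5482 ≃ 8.9144
Lower bound: 214 − 8.9144 = 205.0856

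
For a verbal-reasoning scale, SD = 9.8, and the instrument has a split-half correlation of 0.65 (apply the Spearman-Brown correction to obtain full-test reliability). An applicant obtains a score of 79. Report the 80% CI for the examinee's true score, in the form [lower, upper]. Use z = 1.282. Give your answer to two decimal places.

Spearman-Brown: r = 2(0.65) / (1 + 0.65) = 1.30000 / 1.65000 ≈ 0.78788
SEM = 9.80000·√(1 − 0.78788) ≈ 4.51355
Margin = 1.282 · 4.51355 ≈ 5.78637
Interval: (73.21363, 84.78637)

[73.21, 84.79]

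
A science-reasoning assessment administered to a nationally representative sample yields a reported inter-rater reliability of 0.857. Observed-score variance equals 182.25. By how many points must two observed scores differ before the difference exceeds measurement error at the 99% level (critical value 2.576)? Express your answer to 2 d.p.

18.60

σ = 182.25^(1/2) = 13.500
SEM = 13.500 × √(1 − 0.857) = 13.500 × √0.143 ≈ 13.500 × 0.378 ≈ 5.105
Standard error of the difference = 5.105·√2 ≈ 7.220
Smallest detectable difference = 2.576×7.220 ≈ 18.598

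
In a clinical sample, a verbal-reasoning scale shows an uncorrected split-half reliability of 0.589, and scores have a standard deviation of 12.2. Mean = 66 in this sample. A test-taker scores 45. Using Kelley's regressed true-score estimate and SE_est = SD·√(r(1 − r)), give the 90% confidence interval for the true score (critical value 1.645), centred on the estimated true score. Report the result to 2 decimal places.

[41.64, 59.22]

r_full = 2·0.589 / (1 + 0.589) ≈ 0.74135
Estimated true score = 0.74135·45 + (1 − 0.74135)·66 ≈ 50.43172
SE_est = SD · √(r(1 − r)) = 12.20000 · √0.19175 ≈ 12.20000 · 0.43789 ≈ 5.34231
90% CI: 50.43172 ± 8.78811 ≈ (41.64361, 59.21983)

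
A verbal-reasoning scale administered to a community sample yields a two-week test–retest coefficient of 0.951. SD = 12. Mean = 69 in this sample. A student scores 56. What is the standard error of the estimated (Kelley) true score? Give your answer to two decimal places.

SE_est = 12.00000·√(0.95100·0.04900) ≈ 2.59042

2.59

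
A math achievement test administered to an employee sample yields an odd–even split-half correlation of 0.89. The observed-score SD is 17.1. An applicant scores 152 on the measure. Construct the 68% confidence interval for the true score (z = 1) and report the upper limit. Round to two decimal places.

Full-length reliability (Spearman-Brown) = 2(0.89)/(1+0.89) ≈ 0.9418
SEM = 17.1000 · √(1 − 0.9418) = 17.1000 · √0.0582 ≈ 17.1000 · 0.2412 ≈ 4.1254
Half-width = 1·4.1254 ≈ 4.1254
Upper bound: 152 + 4.1254 = 156.1254

156.13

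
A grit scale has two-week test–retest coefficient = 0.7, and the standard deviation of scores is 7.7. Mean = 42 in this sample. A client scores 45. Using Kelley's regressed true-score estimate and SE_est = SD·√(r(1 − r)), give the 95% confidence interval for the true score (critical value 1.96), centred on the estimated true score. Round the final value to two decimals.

Estimated true score = 0.7000·45 + (1 − 0.7000)·42 ≈ 44.1000
SE_est = SD · √(r(1 − r)) = 7.7000 · √0.2100 ≈ 7.7000 · 0.4583 ≈ 3.5286
CI = 44.1000 ± 1.96 · 3.5286 → [37.1840, 51.0160]

[37.18, 51.02]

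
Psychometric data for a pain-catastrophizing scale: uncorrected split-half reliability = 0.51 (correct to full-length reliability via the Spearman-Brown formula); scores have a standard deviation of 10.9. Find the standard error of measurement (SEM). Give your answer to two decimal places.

r_full = 2·0.51 / (1 + 0.51) ≈ 0.675
SEM = 10.900 · √(1 − 0.675) = 10.900 · √0.325 ≈ 10.900 · 0.570 ≈ 6.209

6.21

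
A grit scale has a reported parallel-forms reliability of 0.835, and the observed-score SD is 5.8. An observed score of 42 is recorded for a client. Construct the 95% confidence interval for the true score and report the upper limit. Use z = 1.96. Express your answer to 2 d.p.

46.62

The standard error of measurement is 5.800·√(1 − 0.835) ≈ 5.800·0.406 ≈ 2.356.
Margin = 1.96 · 2.356 ≈ 4.618
Upper limit = 42 + 4.618 ≈ 46.618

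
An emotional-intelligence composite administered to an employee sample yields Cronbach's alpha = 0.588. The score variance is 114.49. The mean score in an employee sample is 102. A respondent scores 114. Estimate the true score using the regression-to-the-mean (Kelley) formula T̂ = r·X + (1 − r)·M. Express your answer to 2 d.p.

Estimated true score = 0.5880×114 + (1 − 0.5880)×102 ≈ 109.0560

109.06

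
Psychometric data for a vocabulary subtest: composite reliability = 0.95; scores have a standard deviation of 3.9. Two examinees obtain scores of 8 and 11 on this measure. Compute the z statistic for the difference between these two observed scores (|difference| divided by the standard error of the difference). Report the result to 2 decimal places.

2.43

SEM = 3.9000 · √(1 − 0.9500) = 3.9000 · √0.0500 ≃ 3.9000 · 0.2236 ≃ 0.8721
SE_diff = SEM · √2 ≃ 0.8721 · 1.4142 ≃ 1.2333
z = 3 / 1.2333 ≃ 2.4325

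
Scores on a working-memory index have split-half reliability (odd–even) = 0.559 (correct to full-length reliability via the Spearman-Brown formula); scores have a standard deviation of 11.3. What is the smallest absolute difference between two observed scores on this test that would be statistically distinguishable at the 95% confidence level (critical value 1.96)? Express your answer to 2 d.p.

16.66

r_full = 2·0.559 / (1 + 0.559) ≈ 0.7171
SEM = 11.3000·√(1 − 0.7171) ≈ 6.0100
SE_diff = √2 · SEM ≈ 8.4994
Minimum reliable difference = 1.96 · SE_diff ≈ 1.96 · 8.4994 ≈ 16.6589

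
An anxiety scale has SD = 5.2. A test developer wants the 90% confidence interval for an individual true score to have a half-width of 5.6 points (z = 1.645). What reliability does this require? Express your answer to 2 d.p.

SEM needed = half-width / z = 5.6/1.645 ≈ 3.404
r = 1 − (3.404/5.2)² ≈ 1 − 0.429 ≈ 0.571

0.57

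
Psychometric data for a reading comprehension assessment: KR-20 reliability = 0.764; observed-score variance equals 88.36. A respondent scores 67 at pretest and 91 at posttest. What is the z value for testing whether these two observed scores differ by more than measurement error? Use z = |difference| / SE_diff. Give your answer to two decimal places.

3.72

σ = 88.36^(1/2) = 9.400
The standard error of measurement is 9.400*√(1 − 0.764) ≈ 9.400*0.486 ≈ 4.567.
Standard error of the difference = 4.567·√2 ≈ 6.458
z = 24 / 6.458 ≈ 3.716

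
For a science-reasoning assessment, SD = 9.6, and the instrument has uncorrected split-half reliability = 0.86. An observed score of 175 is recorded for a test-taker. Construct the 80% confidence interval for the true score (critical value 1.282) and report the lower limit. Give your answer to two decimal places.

Spearman-Brown: r = 2(0.86) / (1 + 0.86) = 1.7200 / 1.8600 ≃ 0.9247
SEM = 9.6000 * √(1 − 0.9247) = 9.6000 * √0.0753 ≃ 9.6000 * 0.2744 ≃ 2.6338
Half-width = 1.282*2.6338 ≃ 3.3765
Lower bound: 175 − 3.3765 = 171.6235

171.62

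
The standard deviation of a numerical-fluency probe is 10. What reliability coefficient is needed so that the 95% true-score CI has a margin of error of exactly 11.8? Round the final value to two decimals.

0.64

SEM needed = half-width / z = 11.8/1.96 ≈ 6.0204
r = 1 − (6.0204/10)² ≈ 1 − 0.3625 ≈ 0.6375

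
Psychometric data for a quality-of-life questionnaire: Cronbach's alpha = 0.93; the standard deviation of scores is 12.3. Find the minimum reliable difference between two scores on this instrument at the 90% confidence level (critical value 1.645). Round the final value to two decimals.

7.57

SEM = 12.30000·√(1 − 0.93000) ≈ 3.25427
SE_diff = √2 · SEM ≈ 4.60224
Minimum reliable difference = 1.645 · SE_diff ≈ 1.645 · 4.60224 ≈ 7.57068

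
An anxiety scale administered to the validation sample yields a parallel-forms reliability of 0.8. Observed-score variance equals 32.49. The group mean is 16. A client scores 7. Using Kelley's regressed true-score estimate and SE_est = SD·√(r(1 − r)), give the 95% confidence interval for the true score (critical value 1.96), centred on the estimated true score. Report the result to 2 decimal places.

σ = 32.49^(1/2) = 5.700
T̂ = 0.800(7) + 0.200(16) ≈ 8.800
SE_est = 5.700×√(0.800×0.200) ≈ 2.280
CI = 8.800 ± 1.96 × 2.280 → [4.331, 13.269]

[4.33, 13.27]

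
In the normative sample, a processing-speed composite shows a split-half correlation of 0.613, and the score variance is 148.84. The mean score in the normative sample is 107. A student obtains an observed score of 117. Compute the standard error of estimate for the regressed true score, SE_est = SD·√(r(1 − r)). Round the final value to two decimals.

σ = 148.84^(1/2) = 12.200
r_full = 2·0.613 / (1 + 0.613) ≈ 0.760
SE_est = 12.200·√(0.760·0.240) ≈ 5.210

5.21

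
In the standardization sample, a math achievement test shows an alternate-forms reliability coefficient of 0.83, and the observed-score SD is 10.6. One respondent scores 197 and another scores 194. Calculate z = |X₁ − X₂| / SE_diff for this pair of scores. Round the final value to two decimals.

0.49

SEM = 10.60000 · √(1 − 0.83000) = 10.60000 · √0.17000 ≈ 10.60000 · 0.41231 ≈ 4.37049
SE_diff = √2 · SEM ≈ 6.18081
z = |197 − 194| / 6.18081 = 3 / 6.18081 ≈ 0.48537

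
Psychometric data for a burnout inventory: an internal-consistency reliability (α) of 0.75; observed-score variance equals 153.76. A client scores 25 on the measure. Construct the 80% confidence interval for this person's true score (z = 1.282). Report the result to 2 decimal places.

[17.05, 32.95]

σ = 153.76^(1/2) = 12.400
SEM = 12.400×√(1 − 0.750) ≈ 6.200
Half-width = 1.282×6.200 ≈ 7.948
CI = 25 ± 7.948 → [17.052, 32.948]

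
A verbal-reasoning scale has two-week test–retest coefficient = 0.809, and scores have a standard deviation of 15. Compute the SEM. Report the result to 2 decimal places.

The standard error of measurement is 15.00000*√(1 − 0.80900) ≈ 15.00000*0.43704 ≈ 6.55553.

6.56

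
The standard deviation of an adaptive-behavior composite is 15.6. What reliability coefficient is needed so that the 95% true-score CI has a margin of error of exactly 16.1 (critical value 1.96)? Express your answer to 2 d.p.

0.72

Required SEM = 16.1 / 1.96 ≈ 8.2143
r = 1 − (8.2143/15.6)² ≈ 1 − 0.2773 ≈ 0.7227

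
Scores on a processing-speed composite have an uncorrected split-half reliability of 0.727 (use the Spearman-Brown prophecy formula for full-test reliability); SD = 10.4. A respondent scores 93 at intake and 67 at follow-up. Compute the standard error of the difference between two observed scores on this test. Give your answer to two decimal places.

r_full = 2·0.727 / (1 + 0.727) ≈ 0.84192
SEM = 10.40000 * √(1 − 0.84192) = 10.40000 * √0.15808 ≈ 10.40000 * 0.39759 ≈ 4.13493
SE_diff = √2 * SEM ≈ 5.84768

5.85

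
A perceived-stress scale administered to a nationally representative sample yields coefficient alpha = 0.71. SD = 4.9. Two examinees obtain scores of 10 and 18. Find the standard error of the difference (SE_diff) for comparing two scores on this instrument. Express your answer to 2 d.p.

3.73

The standard error of measurement is 4.90000*√(1 − 0.71000) ≈ 4.90000*0.53852 ≈ 2.63873.
Standard error of the difference = 2.63873·√2 ≈ 3.73173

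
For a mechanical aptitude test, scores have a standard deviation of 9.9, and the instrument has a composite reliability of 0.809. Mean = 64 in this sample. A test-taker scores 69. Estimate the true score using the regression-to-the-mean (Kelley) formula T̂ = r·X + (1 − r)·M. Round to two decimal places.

68.05

T̂ = r·X + (1 − r)·M = 0.8090*69 + 0.1910*64 = 55.8210 + 12.2240 ≈ 68.0450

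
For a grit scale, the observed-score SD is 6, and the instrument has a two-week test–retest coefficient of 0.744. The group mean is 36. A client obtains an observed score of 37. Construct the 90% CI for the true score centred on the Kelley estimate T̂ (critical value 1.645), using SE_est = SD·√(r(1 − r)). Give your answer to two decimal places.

T̂ = r·X + (1 − r)·M = 0.744·37 + 0.256·36 = 27.528 + 9.216 ≃ 36.744
SE_est = SD · √(r(1 − r)) = 6.000 · √0.190 ≃ 6.000 · 0.436 ≃ 2.619
CI = 36.744 ± 1.645 · 2.619 → [32.437, 41.051]

[32.44, 41.05]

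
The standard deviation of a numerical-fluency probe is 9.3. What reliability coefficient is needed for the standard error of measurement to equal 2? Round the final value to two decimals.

0.95

r = 1 − (SEM / SD)² = 1 − (2.0000 / 9.3)² ≈ 1 − 0.0462 ≈ 0.9538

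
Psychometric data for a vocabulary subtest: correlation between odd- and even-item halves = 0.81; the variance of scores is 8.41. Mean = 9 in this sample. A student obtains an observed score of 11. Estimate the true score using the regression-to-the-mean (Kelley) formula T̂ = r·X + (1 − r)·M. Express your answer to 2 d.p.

10.79

Full-length reliability (Spearman-Brown) = 2(0.81)/(1+0.81) ≈ 0.89503
T̂ = 0.89503(11) + 0.10497(9) ≈ 10.79006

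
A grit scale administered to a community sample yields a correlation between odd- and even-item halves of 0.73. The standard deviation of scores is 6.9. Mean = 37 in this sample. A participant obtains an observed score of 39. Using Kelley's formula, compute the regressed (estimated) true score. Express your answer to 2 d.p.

Full-length reliability (Spearman-Brown) = 2(0.73)/(1+0.73) ≈ 0.84393
Estimated true score = 0.84393*39 + (1 − 0.84393)*37 ≈ 38.68786

38.69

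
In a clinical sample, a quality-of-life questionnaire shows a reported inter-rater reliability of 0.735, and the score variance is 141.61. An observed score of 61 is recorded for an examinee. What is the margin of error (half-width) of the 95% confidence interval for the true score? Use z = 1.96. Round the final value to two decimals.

σ = 141.61^(1/2) = 11.9000
SEM = 11.9000 * √(1 − 0.7350) = 11.9000 * √0.2650 ≃ 11.9000 * 0.5148 ≃ 6.1259
Half-width = 1.96*6.1259 ≃ 12.0068

12.01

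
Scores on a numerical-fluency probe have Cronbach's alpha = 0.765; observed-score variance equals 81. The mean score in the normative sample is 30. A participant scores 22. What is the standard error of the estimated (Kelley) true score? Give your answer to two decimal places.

SD = √81 = 9.000
SE_est = 9.000·√[r(1 − r)] ≈ 3.816

3.82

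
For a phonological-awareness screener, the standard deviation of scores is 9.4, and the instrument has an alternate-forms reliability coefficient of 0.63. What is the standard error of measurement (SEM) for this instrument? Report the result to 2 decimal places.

5.72

SEM = 9.400 * √(1 − 0.630) = 9.400 * √0.370 ≈ 9.400 * 0.608 ≈ 5.718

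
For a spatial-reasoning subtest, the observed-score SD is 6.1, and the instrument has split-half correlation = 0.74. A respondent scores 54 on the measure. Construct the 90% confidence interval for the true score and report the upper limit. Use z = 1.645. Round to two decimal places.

Full-length reliability (Spearman-Brown) = 2(0.74)/(1+0.74) ≃ 0.8506
SEM = 6.1000 · √(1 − 0.8506) = 6.1000 · √0.1494 ≃ 6.1000 · 0.3866 ≃ 2.3580
Half-width = 1.645·2.3580 ≃ 3.8789
Upper limit = 54 + 3.8789 ≃ 57.8789

57.88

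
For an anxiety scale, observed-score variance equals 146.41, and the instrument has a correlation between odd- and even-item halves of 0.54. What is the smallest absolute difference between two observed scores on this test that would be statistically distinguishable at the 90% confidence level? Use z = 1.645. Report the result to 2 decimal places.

SD = √146.41 ≃ 12.10000
r_full = 2·0.54 / (1 + 0.54) ≃ 0.70130
SEM = 12.10000 · √(1 − 0.70130) = 12.10000 · √0.29870 ≃ 12.10000 · 0.54654 ≃ 6.61308
SE_diff = √2 · SEM ≃ 9.35231
Smallest detectable difference = 1.645·9.35231 ≃ 15.38455

15.38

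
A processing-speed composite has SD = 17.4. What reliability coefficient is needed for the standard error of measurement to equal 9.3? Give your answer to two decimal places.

r = 1 − (9.3000/17.4)² ≈ 1 − 0.2857 ≈ 0.7143

0.71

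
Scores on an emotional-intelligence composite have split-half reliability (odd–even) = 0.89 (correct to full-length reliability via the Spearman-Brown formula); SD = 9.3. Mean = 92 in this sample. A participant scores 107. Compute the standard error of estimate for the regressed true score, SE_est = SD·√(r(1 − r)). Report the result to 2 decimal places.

r_full = 2·0.89 / (1 + 0.89) ≈ 0.94180
SE_est = SD * √(r(1 − r)) = 9.30000 * √0.05481 ≈ 9.30000 * 0.23412 ≈ 2.17735

2.18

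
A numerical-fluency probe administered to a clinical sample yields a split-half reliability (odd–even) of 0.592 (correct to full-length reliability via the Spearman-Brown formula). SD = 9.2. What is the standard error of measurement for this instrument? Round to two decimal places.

4.66

Full-length reliability (Spearman-Brown) = 2(0.592)/(1+0.592) ≈ 0.744
SEM = 9.200 × √(1 − 0.744) = 9.200 × √0.256 ≈ 9.200 × 0.506 ≈ 4.657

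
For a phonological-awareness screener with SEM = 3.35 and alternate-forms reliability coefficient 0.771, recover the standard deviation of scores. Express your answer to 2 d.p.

SD = 3.35 / √(1 − 0.771) ≈ 7.0005

7.00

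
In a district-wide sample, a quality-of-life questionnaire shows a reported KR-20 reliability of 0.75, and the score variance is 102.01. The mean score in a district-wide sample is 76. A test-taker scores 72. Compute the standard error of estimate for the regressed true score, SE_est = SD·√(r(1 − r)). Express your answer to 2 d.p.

SD = √102.01 ≈ 10.1000
SE_est = SD · √(r(1 − r)) = 10.1000 · √0.1875 ≈ 10.1000 · 0.4330 ≈ 4.3734

4.37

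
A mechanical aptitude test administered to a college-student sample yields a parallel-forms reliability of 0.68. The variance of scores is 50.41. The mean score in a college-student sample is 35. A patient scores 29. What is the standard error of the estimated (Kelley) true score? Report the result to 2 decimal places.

σ = 50.41^(1/2) = 7.1000
SE_est = 7.1000·√[r(1 − r)] ≃ 3.3120

3.31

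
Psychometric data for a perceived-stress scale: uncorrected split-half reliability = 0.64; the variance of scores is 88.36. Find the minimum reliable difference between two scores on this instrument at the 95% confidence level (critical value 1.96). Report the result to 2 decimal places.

12.21

SD = √88.36 ≈ 9.4000
Full-length reliability (Spearman-Brown) = 2(0.64)/(1+0.64) ≈ 0.7805
SEM = 9.4000 · √(1 − 0.7805) = 9.4000 · √0.2195 ≈ 9.4000 · 0.4685 ≈ 4.4041
Standard error of the difference = 4.4041·√2 ≈ 6.2283
Smallest detectable difference = 1.96·6.2283 ≈ 12.2075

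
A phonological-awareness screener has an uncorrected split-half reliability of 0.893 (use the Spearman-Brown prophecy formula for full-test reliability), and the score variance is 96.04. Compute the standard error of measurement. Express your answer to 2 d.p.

σ = 96.04^(1/2) = 9.800
Spearman-Brown: r = 2(0.893) / (1 + 0.893) = 1.786 / 1.893 ≈ 0.943
The standard error of measurement is 9.800*√(1 − 0.943) ≈ 9.800*0.238 ≈ 2.330.

2.33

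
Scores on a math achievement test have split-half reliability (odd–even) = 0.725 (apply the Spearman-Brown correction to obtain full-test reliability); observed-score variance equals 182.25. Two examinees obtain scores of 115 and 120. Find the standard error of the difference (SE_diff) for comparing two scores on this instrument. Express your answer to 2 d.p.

σ = 182.25^(1/2) = 13.5000
Spearman-Brown: r = 2(0.725) / (1 + 0.725) = 1.4500 / 1.7250 ≃ 0.8406
SEM = 13.5000 * √(1 − 0.8406) = 13.5000 * √0.1594 ≃ 13.5000 * 0.3993 ≃ 5.3902
Standard error of the difference = 5.3902·√2 ≃ 7.6229

7.62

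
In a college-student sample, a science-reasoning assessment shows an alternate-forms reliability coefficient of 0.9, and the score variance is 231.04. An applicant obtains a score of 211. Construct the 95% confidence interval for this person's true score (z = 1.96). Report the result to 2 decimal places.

SD = √231.04 = 15.2000
SEM = 15.2000 × √(1 − 0.9000) = 15.2000 × √0.1000 ≈ 15.2000 × 0.3162 ≈ 4.8067
Half-width = 1.96×4.8067 ≈ 9.4211
Interval: (201.5789, 220.4211)

[201.58, 220.42]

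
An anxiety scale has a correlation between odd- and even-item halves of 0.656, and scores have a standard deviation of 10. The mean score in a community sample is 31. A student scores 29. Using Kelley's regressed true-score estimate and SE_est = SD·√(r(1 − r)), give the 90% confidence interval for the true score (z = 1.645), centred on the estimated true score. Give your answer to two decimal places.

[22.74, 36.09]

Full-length reliability (Spearman-Brown) = 2(0.656)/(1+0.656) ≃ 0.7923
Estimated true score = 0.7923×29 + (1 − 0.7923)×31 ≃ 29.4155
SE_est = SD × √(r(1 − r)) = 10.0000 × √0.1646 ≃ 10.0000 × 0.4057 ≃ 4.0568
CI = 29.4155 ± 1.645 × 4.0568 → [22.7420, 36.0889]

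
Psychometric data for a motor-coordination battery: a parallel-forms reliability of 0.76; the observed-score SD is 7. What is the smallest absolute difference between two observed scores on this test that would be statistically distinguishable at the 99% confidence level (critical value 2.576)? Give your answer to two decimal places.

12.49

SEM = 7.0000 * √(1 − 0.7600) = 7.0000 * √0.2400 ≈ 7.0000 * 0.4899 ≈ 3.4293
SE_diff = √2 * SEM ≈ 4.8497
Minimum reliable difference = 2.576 * SE_diff ≈ 2.576 * 4.8497 ≈ 12.4929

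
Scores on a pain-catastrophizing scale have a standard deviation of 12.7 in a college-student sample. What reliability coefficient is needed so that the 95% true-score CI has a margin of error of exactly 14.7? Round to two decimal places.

SEM needed = half-width / z = 14.7/1.96 ≈ 7.500
r = 1 − (SEM / SD)² = 1 − (7.500 / 12.7)² ≈ 1 − 0.349 ≈ 0.651

0.65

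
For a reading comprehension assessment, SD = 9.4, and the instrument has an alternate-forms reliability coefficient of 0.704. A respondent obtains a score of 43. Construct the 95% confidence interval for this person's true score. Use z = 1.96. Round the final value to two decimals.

[32.98, 53.02]

The standard error of measurement is 9.4000×√(1 − 0.7040) ≃ 9.4000×0.5441 ≃ 5.1142.
Half-width = 1.96×5.1142 ≃ 10.0237
95% CI: 43 ± 10.0237 = [32.9763, 53.0237]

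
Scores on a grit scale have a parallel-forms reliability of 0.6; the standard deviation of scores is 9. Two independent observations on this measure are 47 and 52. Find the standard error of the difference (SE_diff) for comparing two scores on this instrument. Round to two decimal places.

SEM = 9.0000 * √(1 − 0.6000) = 9.0000 * √0.4000 ≈ 9.0000 * 0.6325 ≈ 5.6921
SE_diff = SEM * √2 ≈ 5.6921 * 1.4142 ≈ 8.0498

8.05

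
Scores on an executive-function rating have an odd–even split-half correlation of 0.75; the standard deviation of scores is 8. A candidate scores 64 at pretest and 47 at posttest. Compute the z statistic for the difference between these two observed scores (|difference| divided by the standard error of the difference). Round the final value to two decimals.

3.98

Full-length reliability (Spearman-Brown) = 2(0.75)/(1+0.75) ≈ 0.8571
The standard error of measurement is 8.0000·√(1 − 0.8571) ≈ 8.0000·0.3780 ≈ 3.0237.
SE_diff = SEM · √2 ≈ 3.0237 · 1.4142 ≈ 4.2762
z = 17 / 4.2762 ≈ 3.9755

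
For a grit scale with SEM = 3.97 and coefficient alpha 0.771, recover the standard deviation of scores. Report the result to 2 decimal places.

8.30

SD = 3.97 / √(1 − 0.771) ≈ 8.2961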